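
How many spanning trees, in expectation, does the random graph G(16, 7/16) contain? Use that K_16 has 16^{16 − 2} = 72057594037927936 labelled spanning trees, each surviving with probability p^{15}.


K_16 has 16^{16 − 2} = 72057594037927936 labelled spanning trees.
For each such spanning tree H, let X_H = 1 if all 15 edges of H are present in G. Then P[X_H = 1] = p^{15} = (7/16)^{15} = 4747561509943/1152921504606846976.
By linearity: E[X] = Σ_H E[X_H] = 72057594037927936 · p^{15} = 72057594037927936 · 4747561509943/1152921504606846976 = 4747561509943/16.
Numerically: E[X] ≈ 2.967e+11.

E[X] = 72057594037927936 · (7/16)^{15} = 4747561509943/16 ≈ 2.967e+11.


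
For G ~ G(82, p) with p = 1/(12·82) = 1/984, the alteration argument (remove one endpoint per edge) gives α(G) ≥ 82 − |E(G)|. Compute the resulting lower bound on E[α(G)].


E[|E(G)|] = C(82, 2)·p = 3321 · (1/984) = 27/8.
E[α(G)] ≥ n − E[|E(G)|] = 82 − 27/8 = 629/8.
Numerically: ≈ 78.62500.
(This is only a lower bound; the true E[α(G)] may be larger.)

E[α(G)] ≥ 629/8 ≈ 78.62500.


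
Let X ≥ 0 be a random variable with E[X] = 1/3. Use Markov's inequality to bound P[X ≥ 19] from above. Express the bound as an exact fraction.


μ = E[X] = 1/3, a = 19.
Markov: P[X ≥ 19] ≤ μ/a = (1/3)/19 = 1/57.
Numerically: ≈ 0.017544.
(Since a = 19 > μ = 0.333333, the bound 1/57 is < 1 and informative.)

P[X ≥ 19] ≤ 1/57 ≈ 0.017544.


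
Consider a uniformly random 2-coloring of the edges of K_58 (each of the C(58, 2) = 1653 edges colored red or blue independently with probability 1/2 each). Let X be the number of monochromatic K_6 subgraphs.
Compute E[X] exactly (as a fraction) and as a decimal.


Let X = Σ_S X_S over the C(58, 6) = 40475358 subsets S of size 6, where X_S = 1 if the K_6 on S is monochromatic.
For a fixed S, the K_6 on S has C(6, 2) = 15 edges. P[all 15 edges red] = (1/2)^15, and likewise for blue, so P[monochromatic] = 2·(1/2)^15 = 2^{1 − 15} = 1/16384.
By linearity of expectation: E[X] = C(58, 6) · 2^{1 − 15} = 40475358 · 1/16384 = 20237679/8192.
Numerically: E[X] ≈ 2470.420.

E[X] = C(58,6)·2^(1−C(6,2)) = 20237679/8192 ≈ 2470.420.


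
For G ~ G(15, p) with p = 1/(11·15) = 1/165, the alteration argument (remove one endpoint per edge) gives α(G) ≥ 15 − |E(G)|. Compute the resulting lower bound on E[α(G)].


E[|E(G)|] = C(15, 2)·p = 105 · (1/165) = 7/11.
E[α(G)] ≥ n − E[|E(G)|] = 15 − 7/11 = 158/11.
Numerically: ≈ 14.363636.
(This is only a lower bound; the true E[α(G)] may be larger.)

E[α(G)] ≥ 158/11 ≈ 14.363636.


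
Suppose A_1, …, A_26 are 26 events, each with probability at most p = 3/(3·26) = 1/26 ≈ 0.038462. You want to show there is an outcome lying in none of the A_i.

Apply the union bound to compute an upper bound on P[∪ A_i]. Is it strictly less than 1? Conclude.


Union bound: P[∪_{i=1}^{26} A_i] ≤ Σ_i P[A_i] ≤ 26·p = 26·(1/26) = 1.
Numerically: 1 ≈ 1.000000.
Is 1 < 1? NO.
Since the bound 1 is ≥ 1, the union bound is uninformative here; it does NOT by itself certify existence.

26·p = 1 ≈ 1.000000; existence NOT certified by the union bound.


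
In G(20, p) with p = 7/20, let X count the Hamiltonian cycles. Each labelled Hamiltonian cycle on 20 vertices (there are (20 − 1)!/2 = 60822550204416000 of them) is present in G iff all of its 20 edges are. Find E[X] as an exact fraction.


K_20 has (20 − 1)!/2 = 60822550204416000 labelled Hamiltonian cycles.
For each such Hamiltonian cycle H, let X_H = 1 if all 20 edges of H are present in G. Then P[X_H = 1] = p^{20} = (7/20)^{20} = 79792266297612001/104857600000000000000000000.
Summing the indicators: E[X] = Σ_H E[X_H] = 60822550204416000 · p^{20} = 60822550204416000 · 79792266297612001/104857600000000000000000000 = 1184855742873690605203907421/25600000000000000000.
Numerically: E[X] ≈ 4.63e+07.

E[X] = 60822550204416000 · (7/20)^{20} = 1184855742873690605203907421/25600000000000000000 ≈ 4.63e+07.


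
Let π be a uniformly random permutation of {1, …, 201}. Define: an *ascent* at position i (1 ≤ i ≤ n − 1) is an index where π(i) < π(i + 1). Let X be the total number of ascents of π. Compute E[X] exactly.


Write X = Σ X_I over i = 1, …, 200, with X_I the indicator of one ascent.
There are 200 indicators.
For each fixed i, the pair (π(i), π(i+1)) is a uniformly random ordered pair of distinct values from {1, …, 201}; by symmetry P[π(i) < π(i+1)] = 1/2.
By linearity: E[X] = 200 · (1/2) = (201 − 1) · (1/2) = 100 ≈ 100.00000.

E[X] = 100 = 100.00000.


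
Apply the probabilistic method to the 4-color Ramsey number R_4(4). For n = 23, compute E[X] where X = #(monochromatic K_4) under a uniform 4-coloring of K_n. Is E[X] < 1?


E[X] = C(23, 4) · 4^{1 − 6} = 8855 · 4^{−5} = 8855/1024.
As a reduced fraction: E[X] = 8855/1024 ≈ 8.6475.
Is E[X] < 1? NO.
Since E[X] ≥ 1, the first-moment bound is inconclusive at n = 23; it does NOT by itself certify R_4(4) > 23.

E[X] = 8855/1024 ≈ 8.6475; E[X] ≥ 1; first-moment method inconclusive here.


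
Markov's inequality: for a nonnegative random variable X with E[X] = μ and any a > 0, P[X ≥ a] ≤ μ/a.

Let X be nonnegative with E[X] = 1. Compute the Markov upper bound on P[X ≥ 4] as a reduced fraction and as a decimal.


μ = E[X] = 1, a = 4.
Markov: P[X ≥ 4] ≤ μ/a = (1)/4 = 1/4.
Numerically: ≈ 0.250000.
(Since a = 4 > μ = 1.000000, the bound 1/4 is < 1 and informative.)

P[X ≥ 4] ≤ 1/4 ≈ 0.250000.


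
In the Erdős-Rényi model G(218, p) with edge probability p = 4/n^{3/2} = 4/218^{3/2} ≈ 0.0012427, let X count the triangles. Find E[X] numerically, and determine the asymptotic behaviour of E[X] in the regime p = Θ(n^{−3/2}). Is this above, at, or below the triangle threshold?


Number of potential triangles: C(218, 3) = 1703016.
Each occurs with probability p³ ≈ (0.0012427)³ ≈ 1.9192244e-09.
By linearity: E[X] = C(218, 3)·p³ ≈ 1703016 · 1.9192244e-09 ≈ 0.00327.
Since α = 3/2 > 1, p = c/n^{3/2} = o(1/n) is below the triangle threshold p ~ 1/n. Asymptotically E[X] ~ (c³/6)·n^{3(1−α)} = (4³/6)·n^{-1.5} → 0, so by Markov's inequality G has no triangles w.h.p.

E[X] ≈ 0.00327; in regime p = Θ(1/n^{3/2}) E[X] tends to 0 (below the triangle threshold p ~ 1/n).


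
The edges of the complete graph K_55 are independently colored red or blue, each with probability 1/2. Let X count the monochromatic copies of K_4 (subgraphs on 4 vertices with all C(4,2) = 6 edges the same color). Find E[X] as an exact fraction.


Let X = Σ_S X_S over the C(55, 4) = 341055 subsets S of size 4, where X_S = 1 if the K_4 on S is monochromatic.
For a fixed S, the K_4 on S has C(4, 2) = 6 edges. P[all 6 edges red] = (1/2)^6, and likewise for blue, so P[monochromatic] = 2·(1/2)^6 = 2^{1 − 6} = 1/32.
By linearity: E[X] = C(55, 4) · 2^{1 − 6} = 341055 · 1/32 = 341055/32.
Numerically: E[X] ≈ 10657.969.

E[X] = C(55,4)·2^(1−C(4,2)) = 341055/32 ≈ 10657.969.


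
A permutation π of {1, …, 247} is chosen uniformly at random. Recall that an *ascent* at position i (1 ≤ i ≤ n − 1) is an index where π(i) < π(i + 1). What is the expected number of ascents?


Write X = Σ X_I over i = 1, …, 246, with X_I the indicator of one ascent.
There are 246 indicators.
For each fixed i, the pair (π(i), π(i+1)) is a uniformly random ordered pair of distinct values from {1, …, 247}; by symmetry P[π(i) < π(i+1)] = 1/2.
By linearity: E[X] = 246 · (1/2) = (247 − 1) · (1/2) = 123 ≈ 123.0000.

E[X] = 123 = 123.0000.


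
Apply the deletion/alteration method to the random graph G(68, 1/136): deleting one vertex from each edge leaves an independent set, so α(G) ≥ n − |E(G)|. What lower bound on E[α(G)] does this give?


E[|E(G)|] = C(68, 2)·p = 2278 · (1/136) = 67/4.
E[α(G)] ≥ n − E[|E(G)|] = 68 − 67/4 = 205/4.
Numerically: ≈ 51.250.
(This is only a lower bound; the true E[α(G)] may be larger.)

E[α(G)] ≥ 205/4 ≈ 51.250.


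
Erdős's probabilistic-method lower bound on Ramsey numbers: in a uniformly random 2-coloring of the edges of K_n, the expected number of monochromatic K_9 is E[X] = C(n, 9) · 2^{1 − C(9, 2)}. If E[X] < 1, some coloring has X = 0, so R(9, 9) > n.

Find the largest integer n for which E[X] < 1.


We need C(n, 9) · 2^{1 − 36} < 1, i.e. C(n, 9) < 2^{36 − 1} = 34359738368.
Check values of n near the boundary:
  n = 60: C(60, 9) = 14783142660; 14783142660 < 34359738368? YES
  n = 61: C(61, 9) = 17341763505; 17341763505 < 34359738368? YES
  n = 62: C(62, 9) = 20286591270; 20286591270 < 34359738368? YES
  n = 63: C(63, 9) = 23667689815; 23667689815 < 34359738368? YES
  n = 64: C(64, 9) = 27540584512; 27540584512 < 34359738368? YES
  n = 65: C(65, 9) = 31966749880; 31966749880 < 34359738368? YES
  n = 66: C(66, 9) = 37014131440; 37014131440 < 34359738368? NO
The largest n with C(n, 9) < 34359738368 is n = 65 (where E[X] = 3995843735/4294967296 ≈ 0.9304). Hence R(9, 9) > 65, i.e. R(9, 9) ≥ 66.

Largest n = 65; hence R(9, 9) > 65.


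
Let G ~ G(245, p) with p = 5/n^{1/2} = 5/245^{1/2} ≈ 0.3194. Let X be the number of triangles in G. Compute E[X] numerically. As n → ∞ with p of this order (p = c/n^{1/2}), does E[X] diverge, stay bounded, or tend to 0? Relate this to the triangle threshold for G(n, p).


Number of potential triangles: C(245, 3) = 2421090.
Each occurs with probability p³ ≈ (0.3194)³ ≈ 3.259574e-02.
By linearity: E[X] = C(245, 3)·p³ ≈ 2421090 · 3.259574e-02 ≈ 78917.2277.
Since α = 1/2 < 1, p = c/n^{1/2} ≫ 1/n is above the triangle threshold p ~ 1/n. Asymptotically E[X] ~ (c³/6)·n^{3(1−α)} = (5³/6)·n^{1.5} → ∞; triangles are abundant w.h.p.

E[X] ≈ 78917.2277; in regime p = Θ(1/n^{1/2}) E[X] diverges (above the triangle threshold p ~ 1/n).


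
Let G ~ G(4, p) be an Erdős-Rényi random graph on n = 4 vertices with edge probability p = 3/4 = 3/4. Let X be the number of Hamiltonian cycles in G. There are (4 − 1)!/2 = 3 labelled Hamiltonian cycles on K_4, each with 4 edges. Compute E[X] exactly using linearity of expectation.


K_4 has (4 − 1)!/2 = 3 labelled Hamiltonian cycles.
For each such Hamiltonian cycle H, let X_H = 1 if all 4 edges of H are present in G. Then P[X_H = 1] = p^{4} = (3/4)^{4} = 81/256.
By linearity of expectation: E[X] = Σ_H E[X_H] = 3 · p^{4} = 3 · 81/256 = 243/256.
Numerically: E[X] ≈ 0.9492.

E[X] = 3 · (3/4)^{4} = 243/256 ≈ 0.9492.


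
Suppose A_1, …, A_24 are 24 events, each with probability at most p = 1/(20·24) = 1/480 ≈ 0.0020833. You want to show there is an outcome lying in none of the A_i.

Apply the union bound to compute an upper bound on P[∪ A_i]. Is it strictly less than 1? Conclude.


Union bound: P[∪_{i=1}^{24} A_i] ≤ Σ_i P[A_i] ≤ 24·p = 24·(1/480) = 1/20.
Numerically: 1/20 ≈ 0.0500000.
Is 1/20 < 1? YES.
Since P[∪ A_i] ≤ 1/20 < 1, the complement has P[∩ A_i^c] ≥ 1 − 1/20 = 19/20 > 0, so some outcome avoids every A_i.

24·p = 1/20 ≈ 0.0500000; existence CERTIFIED by the union bound.


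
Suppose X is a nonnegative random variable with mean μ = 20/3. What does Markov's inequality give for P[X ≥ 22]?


μ = E[X] = 20/3, a = 22.
Markov: P[X ≥ 22] ≤ μ/a = (20/3)/22 = 10/33.
Numerically: ≈ 0.303.
(Since a = 22 > μ = 6.667, the bound 10/33 is < 1 and informative.)

P[X ≥ 22] ≤ 10/33 ≈ 0.303.


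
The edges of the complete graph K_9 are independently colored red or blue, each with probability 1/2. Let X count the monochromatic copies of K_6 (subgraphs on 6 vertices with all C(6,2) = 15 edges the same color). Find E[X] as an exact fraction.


Let X = Σ_S X_S over the C(9, 6) = 84 subsets S of size 6, where X_S = 1 if the K_6 on S is monochromatic.
For a fixed S, the K_6 on S has C(6, 2) = 15 edges. P[all 15 edges red] = (1/2)^15, and likewise for blue, so P[monochromatic] = 2·(1/2)^15 = 2^{1 − 15} = 1/16384.
By linearity: E[X] = C(9, 6) · 2^{1 − 15} = 84 · 1/16384 = 21/4096.
Numerically: E[X] ≈ 0.005127.

E[X] = C(9,6)·2^(1−C(6,2)) = 21/4096 ≈ 0.005127.


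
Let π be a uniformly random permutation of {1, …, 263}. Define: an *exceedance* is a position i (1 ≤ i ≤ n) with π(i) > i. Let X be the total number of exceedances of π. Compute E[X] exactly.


Write X = Σ_{i=1}^{263} X_i, where X_i = 1_{π(i) > i}.
For each fixed i, π(i) is uniform over {1, …, 263} (marginal of a uniform permutation), so P[π(i) > i] = (n − i)/n. Summing: Σ_{i=1}^{263} (n − i)/n = (0 + 1 + … + 262)/263 = 263(263 − 1)/(2·263) = (263 − 1)/2.
Hence E[X] = Σ_{i=1}^{263} (263 − i)/263 = 131 ≈ 131.00000.

E[X] = 131 = 131.00000.


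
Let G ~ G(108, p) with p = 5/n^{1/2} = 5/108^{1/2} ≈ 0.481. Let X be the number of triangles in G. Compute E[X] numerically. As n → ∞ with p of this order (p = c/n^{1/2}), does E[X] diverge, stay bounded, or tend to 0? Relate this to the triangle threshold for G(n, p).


Number of potential triangles: C(108, 3) = 204156.
Each occurs with probability p³ ≈ (0.481)³ ≈ 1.11372e-01.
By linearity: E[X] = C(108, 3)·p³ ≈ 204156 · 1.11372e-01 ≈ 22737.176.
Since α = 1/2 < 1, p = c/n^{1/2} ≫ 1/n is above the triangle threshold p ~ 1/n. Asymptotically E[X] ~ (c³/6)·n^{3(1−α)} = (5³/6)·n^{1.5} → ∞; triangles are abundant w.h.p.

E[X] ≈ 22737.176; in regime p = Θ(1/n^{1/2}) E[X] diverges (above the triangle threshold p ~ 1/n).


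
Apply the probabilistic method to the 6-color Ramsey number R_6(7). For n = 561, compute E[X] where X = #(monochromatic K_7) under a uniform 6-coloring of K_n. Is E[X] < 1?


E[X] = C(561, 7) · 6^{1 − 21} = 3341868282890280 · 6^{−20} = 3341868282890280/3656158440062976.
As a reduced fraction: E[X] = 46414837262365/50779978334208 ≈ 0.914.
Is E[X] < 1? YES.
Since E[X] < 1, there exists a 6-coloring of K_{561} with no monochromatic K_7; hence R_6(7) > 561.

E[X] = 46414837262365/50779978334208 ≈ 0.914; E[X] < 1, so R_6(7) > 561.


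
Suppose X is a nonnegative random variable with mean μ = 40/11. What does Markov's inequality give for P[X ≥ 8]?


μ = E[X] = 40/11, a = 8.
Markov: P[X ≥ 8] ≤ μ/a = (40/11)/8 = 5/11.
Numerically: ≈ 0.4545.
(Since a = 8 > μ = 3.6364, the bound 5/11 is < 1 and informative.)

P[X ≥ 8] ≤ 5/11 ≈ 0.4545.


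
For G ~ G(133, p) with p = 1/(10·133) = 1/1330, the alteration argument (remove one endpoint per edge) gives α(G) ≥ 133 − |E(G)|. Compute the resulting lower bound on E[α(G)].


E[|E(G)|] = C(133, 2)·p = 8778 · (1/1330) = 33/5.
E[α(G)] ≥ n − E[|E(G)|] = 133 − 33/5 = 632/5.
Numerically: ≈ 126.4000.
(This is only a lower bound; the true E[α(G)] may be larger.)

E[α(G)] ≥ 632/5 ≈ 126.4000.


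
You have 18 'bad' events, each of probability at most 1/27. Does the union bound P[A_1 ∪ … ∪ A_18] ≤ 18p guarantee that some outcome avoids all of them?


Union bound: P[∪_{i=1}^{18} A_i] ≤ Σ_i P[A_i] ≤ 18·p = 18·(1/27) = 2/3.
Numerically: 2/3 ≈ 0.667.
Is 2/3 < 1? YES.
Since P[∪ A_i] ≤ 2/3 < 1, the complement has P[∩ A_i^c] ≥ 1 − 2/3 = 1/3 > 0, so some outcome avoids every A_i.

18·p = 2/3 ≈ 0.667; existence CERTIFIED by the union bound.


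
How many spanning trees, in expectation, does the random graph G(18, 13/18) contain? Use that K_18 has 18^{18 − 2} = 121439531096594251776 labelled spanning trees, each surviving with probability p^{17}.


K_18 has 18^{18 − 2} = 121439531096594251776 labelled spanning trees.
For each such spanning tree H, let X_H = 1 if all 17 edges of H are present in G. Then P[X_H = 1] = p^{17} = (13/18)^{17} = 8650415919381337933/2185911559738696531968.
By linearity: E[X] = Σ_H E[X_H] = 121439531096594251776 · p^{17} = 121439531096594251776 · 8650415919381337933/2185911559738696531968 = 8650415919381337933/18.
Numerically: E[X] ≈ 4.81e+17.

E[X] = 121439531096594251776 · (13/18)^{17} = 8650415919381337933/18 ≈ 4.81e+17.


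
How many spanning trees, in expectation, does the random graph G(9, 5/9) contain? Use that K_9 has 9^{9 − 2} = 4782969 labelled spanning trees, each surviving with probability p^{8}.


K_9 has 9^{9 − 2} = 4782969 labelled spanning trees.
For each such spanning tree H, let X_H = 1 if all 8 edges of H are present in G. Then P[X_H = 1] = p^{8} = (5/9)^{8} = 390625/43046721.
By linearity of expectation: E[X] = Σ_H E[X_H] = 4782969 · p^{8} = 4782969 · 390625/43046721 = 390625/9.
Numerically: E[X] ≈ 4.34e+04.

E[X] = 4782969 · (5/9)^{8} = 390625/9 ≈ 4.34e+04.


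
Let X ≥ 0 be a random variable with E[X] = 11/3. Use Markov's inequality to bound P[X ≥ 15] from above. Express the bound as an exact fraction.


μ = E[X] = 11/3, a = 15.
Markov: P[X ≥ 15] ≤ μ/a = (11/3)/15 = 11/45.
Numerically: ≈ 0.24444.
(Since a = 15 > μ = 3.66667, the bound 11/45 is < 1 and informative.)

P[X ≥ 15] ≤ 11/45 ≈ 0.24444.


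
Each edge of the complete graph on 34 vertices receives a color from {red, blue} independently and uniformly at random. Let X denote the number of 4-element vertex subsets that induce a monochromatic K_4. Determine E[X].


Let X = Σ_S X_S over the C(34, 4) = 46376 subsets S of size 4, where X_S = 1 if the K_4 on S is monochromatic.
For a fixed S, the K_4 on S has C(4, 2) = 6 edges. P[all 6 edges red] = (1/2)^6, and likewise for blue, so P[monochromatic] = 2·(1/2)^6 = 2^{1 − 6} = 1/32.
By linearity of expectation: E[X] = C(34, 4) · 2^{1 − 6} = 46376 · 1/32 = 5797/4.
Numerically: E[X] ≈ 1449.25000.

E[X] = C(34,4)·2^(1−C(4,2)) = 5797/4 ≈ 1449.25000.


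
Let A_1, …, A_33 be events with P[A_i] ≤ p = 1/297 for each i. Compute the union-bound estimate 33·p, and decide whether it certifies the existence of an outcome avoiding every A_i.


Union bound: P[∪_{i=1}^{33} A_i] ≤ Σ_i P[A_i] ≤ 33·p = 33·(1/297) = 1/9.
Numerically: 1/9 ≈ 0.111111.
Is 1/9 < 1? YES.
Since P[∪ A_i] ≤ 1/9 < 1, the complement has P[∩ A_i^c] ≥ 1 − 1/9 = 8/9 > 0, so some outcome avoids every A_i.

33·p = 1/9 ≈ 0.111111; existence CERTIFIED by the union bound.


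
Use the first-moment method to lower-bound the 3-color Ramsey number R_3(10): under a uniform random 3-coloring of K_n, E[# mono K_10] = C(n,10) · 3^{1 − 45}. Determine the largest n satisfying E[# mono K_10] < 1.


We need C(n, 10) · 3^{1 − 45} < 1, i.e. C(n, 10) < 3^{45 − 1} = 984770902183611232881.
Check values of n near the boundary:
  n = 572: C(572, 10) = 954640815642161682606; 954640815642161682606 < 984770902183611232881? YES
  n = 573: C(573, 10) = 971597135635805762226; 971597135635805762226 < 984770902183611232881? YES
  n = 574: C(574, 10) = 988824035203816502691; 988824035203816502691 < 984770902183611232881? NO
The largest n with C(n, 10) < 984770902183611232881 is n = 573 (where E[X] = 35985079097622435638/36472996377170786403 ≈ 0.9866). Hence R_3(10) > 573, i.e. R_3(10) ≥ 574.

Largest n = 573; hence R_3(10) > 573.


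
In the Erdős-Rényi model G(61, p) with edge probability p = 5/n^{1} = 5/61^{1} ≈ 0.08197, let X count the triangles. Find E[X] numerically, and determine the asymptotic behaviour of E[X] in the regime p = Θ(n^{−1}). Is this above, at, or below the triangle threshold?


Number of potential triangles: C(61, 3) = 35990.
Each occurs with probability p³ ≈ (0.08197)³ ≈ 5.507069e-04.
By linearity: E[X] = C(61, 3)·p³ ≈ 35990 · 5.507069e-04 ≈ 19.8199.
Here α = 1, so p = 5/n is exactly at the triangle threshold p ~ 1/n. Asymptotically E[X] → c³/6 = 5³/6 = 125/6 ≈ 20.8333, a bounded constant. In this regime the triangle count is asymptotically Poisson(c³/6).

E[X] ≈ 19.8199; in regime p = Θ(1/n^{1}) E[X] stays bounded (at the triangle threshold p ~ 1/n).


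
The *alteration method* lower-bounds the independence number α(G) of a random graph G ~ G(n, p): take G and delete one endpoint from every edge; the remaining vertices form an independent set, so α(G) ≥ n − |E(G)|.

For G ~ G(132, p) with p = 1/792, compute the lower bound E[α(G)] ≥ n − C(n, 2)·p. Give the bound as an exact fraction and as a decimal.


E[|E(G)|] = C(132, 2)·p = 8646 · (1/792) = 131/12.
E[α(G)] ≥ n − E[|E(G)|] = 132 − 131/12 = 1453/12.
Numerically: ≈ 121.08333.
(This is only a lower bound; the true E[α(G)] may be larger.)

E[α(G)] ≥ 1453/12 ≈ 121.08333.


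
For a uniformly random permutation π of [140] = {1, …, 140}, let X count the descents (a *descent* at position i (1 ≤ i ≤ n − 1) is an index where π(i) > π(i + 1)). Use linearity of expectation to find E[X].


Write X = Σ X_I over i = 1, …, 139, with X_I the indicator of one descent.
There are 139 indicators.
For each fixed i, the pair (π(i), π(i+1)) is a uniformly random ordered pair of distinct values from {1, …, 140}; by symmetry P[π(i) > π(i+1)] = 1/2.
By linearity: E[X] = 139 · (1/2) = (140 − 1) · (1/2) = 139/2 ≈ 69.5000.

E[X] = 139/2 = 69.5000.


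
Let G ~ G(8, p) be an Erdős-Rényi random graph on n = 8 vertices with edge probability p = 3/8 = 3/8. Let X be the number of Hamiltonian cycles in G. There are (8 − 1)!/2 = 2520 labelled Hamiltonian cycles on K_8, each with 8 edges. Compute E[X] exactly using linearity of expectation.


K_8 has (8 − 1)!/2 = 2520 labelled Hamiltonian cycles.
For each such Hamiltonian cycle H, let X_H = 1 if all 8 edges of H are present in G. Then P[X_H = 1] = p^{8} = (3/8)^{8} = 6561/16777216.
Summing the indicators: E[X] = Σ_H E[X_H] = 2520 · p^{8} = 2520 · 6561/16777216 = 2066715/2097152.
Numerically: E[X] ≈ 0.985487.

E[X] = 2520 · (3/8)^{8} = 2066715/2097152 ≈ 0.985487.


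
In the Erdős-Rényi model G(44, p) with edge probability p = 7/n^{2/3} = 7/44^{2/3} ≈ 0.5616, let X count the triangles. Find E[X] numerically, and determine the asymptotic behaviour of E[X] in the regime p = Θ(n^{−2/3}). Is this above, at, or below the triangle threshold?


Number of potential triangles: C(44, 3) = 13244.
Each occurs with probability p³ ≈ (0.5616)³ ≈ 1.771694e-01.
By linearity: E[X] = C(44, 3)·p³ ≈ 13244 · 1.771694e-01 ≈ 2346.4318.
Since α = 2/3 < 1, p = c/n^{2/3} ≫ 1/n is above the triangle threshold p ~ 1/n. Asymptotically E[X] ~ (c³/6)·n^{3(1−α)} = (7³/6)·n^{1} → ∞; triangles are abundant w.h.p.

E[X] ≈ 2346.4318; in regime p = Θ(1/n^{2/3}) E[X] diverges (above the triangle threshold p ~ 1/n).


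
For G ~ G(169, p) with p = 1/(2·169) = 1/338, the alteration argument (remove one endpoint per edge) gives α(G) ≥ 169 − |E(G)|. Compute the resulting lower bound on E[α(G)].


E[|E(G)|] = C(169, 2)·p = 14196 · (1/338) = 42.
E[α(G)] ≥ n − E[|E(G)|] = 169 − 42 = 127.
Numerically: ≈ 127.000.
(This is only a lower bound; the true E[α(G)] may be larger.)

E[α(G)] ≥ 127 ≈ 127.000.


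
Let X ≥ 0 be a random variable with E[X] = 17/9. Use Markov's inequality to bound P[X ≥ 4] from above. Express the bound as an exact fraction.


μ = E[X] = 17/9, a = 4.
Markov: P[X ≥ 4] ≤ μ/a = (17/9)/4 = 17/36.
Numerically: ≈ 0.472222.
(Since a = 4 > μ = 1.888889, the bound 17/36 is < 1 and informative.)

P[X ≥ 4] ≤ 17/36 ≈ 0.472222.


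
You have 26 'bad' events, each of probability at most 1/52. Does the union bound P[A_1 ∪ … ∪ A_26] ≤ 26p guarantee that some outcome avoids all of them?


Union bound: P[∪_{i=1}^{26} A_i] ≤ Σ_i P[A_i] ≤ 26·p = 26·(1/52) = 1/2.
Numerically: 1/2 ≈ 0.5000.
Is 1/2 < 1? YES.
Since P[∪ A_i] ≤ 1/2 < 1, the complement has P[∩ A_i^c] ≥ 1 − 1/2 = 1/2 > 0, so some outcome avoids every A_i.

26·p = 1/2 ≈ 0.5000; existence CERTIFIED by the union bound.


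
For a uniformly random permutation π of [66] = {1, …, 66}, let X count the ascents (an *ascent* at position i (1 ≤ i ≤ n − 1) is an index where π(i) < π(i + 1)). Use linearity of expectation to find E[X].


Write X = Σ X_I over i = 1, …, 65, with X_I the indicator of one ascent.
There are 65 indicators.
For each fixed i, the pair (π(i), π(i+1)) is a uniformly random ordered pair of distinct values from {1, …, 66}; by symmetry P[π(i) < π(i+1)] = 1/2.
By linearity: E[X] = 65 · (1/2) = (66 − 1) · (1/2) = 65/2 ≈ 32.500000.

E[X] = 65/2 = 32.500000.


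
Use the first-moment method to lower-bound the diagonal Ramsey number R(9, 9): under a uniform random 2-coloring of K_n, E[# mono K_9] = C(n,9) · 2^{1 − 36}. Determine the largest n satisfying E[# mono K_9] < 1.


We need C(n, 9) · 2^{1 − 36} < 1, i.e. C(n, 9) < 2^{36 − 1} = 34359738368.
Check values of n near the boundary:
  n = 64: C(64, 9) = 27540584512; 27540584512 < 34359738368? YES
  n = 65: C(65, 9) = 31966749880; 31966749880 < 34359738368? YES
  n = 66: C(66, 9) = 37014131440; 37014131440 < 34359738368? NO
  n = 67: C(67, 9) = 42757703560; 42757703560 < 34359738368? NO
The largest n with C(n, 9) < 34359738368 is n = 65 (where E[X] = 3995843735/4294967296 ≈ 0.930355). Hence R(9, 9) > 65, i.e. R(9, 9) ≥ 66.

Largest n = 65; hence R(9, 9) > 65.


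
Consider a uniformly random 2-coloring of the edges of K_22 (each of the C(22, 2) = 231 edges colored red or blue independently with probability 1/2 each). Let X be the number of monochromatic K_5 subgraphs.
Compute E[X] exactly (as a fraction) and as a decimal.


Let X = Σ_S X_S over the C(22, 5) = 26334 subsets S of size 5, where X_S = 1 if the K_5 on S is monochromatic.
For a fixed S, the K_5 on S has C(5, 2) = 10 edges. P[all 10 edges red] = (1/2)^10, and likewise for blue, so P[monochromatic] = 2·(1/2)^10 = 2^{1 − 10} = 1/512.
By linearity: E[X] = C(22, 5) · 2^{1 − 10} = 26334 · 1/512 = 13167/256.
Numerically: E[X] ≈ 51.43359.

E[X] = C(22,5)·2^(1−C(5,2)) = 13167/256 ≈ 51.43359.


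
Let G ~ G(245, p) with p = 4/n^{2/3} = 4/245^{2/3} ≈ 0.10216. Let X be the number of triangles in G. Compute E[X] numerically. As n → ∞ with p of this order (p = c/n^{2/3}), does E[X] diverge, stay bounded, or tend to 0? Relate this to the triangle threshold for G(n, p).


Number of potential triangles: C(245, 3) = 2421090.
Each occurs with probability p³ ≈ (0.10216)³ ≈ 1.0662224e-03.
By linearity: E[X] = C(245, 3)·p³ ≈ 2421090 · 1.0662224e-03 ≈ 2581.42041.
Since α = 2/3 < 1, p = c/n^{2/3} ≫ 1/n is above the triangle threshold p ~ 1/n. Asymptotically E[X] ~ (c³/6)·n^{3(1−α)} = (4³/6)·n^{1} → ∞; triangles are abundant w.h.p.

E[X] ≈ 2581.42041; in regime p = Θ(1/n^{2/3}) E[X] diverges (above the triangle threshold p ~ 1/n).


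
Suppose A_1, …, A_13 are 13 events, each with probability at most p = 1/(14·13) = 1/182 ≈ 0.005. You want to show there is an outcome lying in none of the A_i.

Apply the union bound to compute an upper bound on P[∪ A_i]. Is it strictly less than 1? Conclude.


Union bound: P[∪_{i=1}^{13} A_i] ≤ Σ_i P[A_i] ≤ 13·p = 13·(1/182) = 1/14.
Numerically: 1/14 ≈ 0.071.
Is 1/14 < 1? YES.
Since P[∪ A_i] ≤ 1/14 < 1, the complement has P[∩ A_i^c] ≥ 1 − 1/14 = 13/14 > 0, so some outcome avoids every A_i.

13·p = 1/14 ≈ 0.071; existence CERTIFIED by the union bound.


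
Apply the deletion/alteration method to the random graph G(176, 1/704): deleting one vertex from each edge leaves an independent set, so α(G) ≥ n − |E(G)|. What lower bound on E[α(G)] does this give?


E[|E(G)|] = C(176, 2)·p = 15400 · (1/704) = 175/8.
E[α(G)] ≥ n − E[|E(G)|] = 176 − 175/8 = 1233/8.
Numerically: ≈ 154.125000.
(This is only a lower bound; the true E[α(G)] may be larger.)

E[α(G)] ≥ 1233/8 ≈ 154.125000.


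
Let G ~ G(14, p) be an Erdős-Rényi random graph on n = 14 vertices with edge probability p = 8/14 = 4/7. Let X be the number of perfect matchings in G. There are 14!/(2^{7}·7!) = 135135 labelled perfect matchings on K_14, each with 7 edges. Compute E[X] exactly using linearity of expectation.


K_14 has 14!/(2^{7}·7!) = 135135 labelled perfect matchings.
For each such perfect matching H, let X_H = 1 if all 7 edges of H are present in G. Then P[X_H = 1] = p^{7} = (4/7)^{7} = 16384/823543.
By linearity of expectation: E[X] = Σ_H E[X_H] = 135135 · p^{7} = 135135 · 16384/823543 = 316293120/117649.
Numerically: E[X] ≈ 2.69e+03.

E[X] = 135135 · (4/7)^{7} = 316293120/117649 ≈ 2.69e+03.


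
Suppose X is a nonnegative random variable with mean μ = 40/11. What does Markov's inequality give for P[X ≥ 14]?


μ = E[X] = 40/11, a = 14.
Markov: P[X ≥ 14] ≤ μ/a = (40/11)/14 = 20/77.
Numerically: ≈ 0.259740.
(Since a = 14 > μ = 3.636364, the bound 20/77 is < 1 and informative.)

P[X ≥ 14] ≤ 20/77 ≈ 0.259740.


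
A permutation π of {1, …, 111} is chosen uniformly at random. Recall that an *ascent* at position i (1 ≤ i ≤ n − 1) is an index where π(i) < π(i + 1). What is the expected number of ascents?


Write X = Σ X_I over i = 1, …, 110, with X_I the indicator of one ascent.
There are 110 indicators.
For each fixed i, the pair (π(i), π(i+1)) is a uniformly random ordered pair of distinct values from {1, …, 111}; by symmetry P[π(i) < π(i+1)] = 1/2.
By linearity: E[X] = 110 · (1/2) = (111 − 1) · (1/2) = 55 ≈ 55.000.

E[X] = 55 = 55.000.


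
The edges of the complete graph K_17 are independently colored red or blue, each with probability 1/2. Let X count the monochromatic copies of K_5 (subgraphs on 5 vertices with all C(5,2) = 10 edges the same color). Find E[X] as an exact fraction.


Let X = Σ_S X_S over the C(17, 5) = 6188 subsets S of size 5, where X_S = 1 if the K_5 on S is monochromatic.
For a fixed S, the K_5 on S has C(5, 2) = 10 edges. P[all 10 edges red] = (1/2)^10, and likewise for blue, so P[monochromatic] = 2·(1/2)^10 = 2^{1 − 10} = 1/512.
By linearity of expectation: E[X] = C(17, 5) · 2^{1 − 10} = 6188 · 1/512 = 1547/128.
Numerically: E[X] ≈ 12.085938.

E[X] = C(17,5)·2^(1−C(5,2)) = 1547/128 ≈ 12.085938.


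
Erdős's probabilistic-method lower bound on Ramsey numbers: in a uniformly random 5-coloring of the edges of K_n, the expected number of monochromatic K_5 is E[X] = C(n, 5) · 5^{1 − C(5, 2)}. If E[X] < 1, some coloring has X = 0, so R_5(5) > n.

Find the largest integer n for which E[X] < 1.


We need C(n, 5) · 5^{1 − 10} < 1, i.e. C(n, 5) < 5^{10 − 1} = 1953125.
Check values of n near the boundary:
  n = 46: C(46, 5) = 1370754; 1370754 < 1953125? YES
  n = 47: C(47, 5) = 1533939; 1533939 < 1953125? YES
  n = 48: C(48, 5) = 1712304; 1712304 < 1953125? YES
  n = 49: C(49, 5) = 1906884; 1906884 < 1953125? YES
  n = 50: C(50, 5) = 2118760; 2118760 < 1953125? NO
The largest n with C(n, 5) < 1953125 is n = 49 (where E[X] = 1906884/1953125 ≈ 0.9763246). Hence R_5(5) > 49, i.e. R_5(5) ≥ 50.

Largest n = 49; hence R_5(5) > 49.


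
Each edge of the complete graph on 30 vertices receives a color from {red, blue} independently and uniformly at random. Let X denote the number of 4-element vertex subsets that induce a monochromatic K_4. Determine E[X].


Let X = Σ_S X_S over the C(30, 4) = 27405 subsets S of size 4, where X_S = 1 if the K_4 on S is monochromatic.
For a fixed S, the K_4 on S has C(4, 2) = 6 edges. P[all 6 edges red] = (1/2)^6, and likewise for blue, so P[monochromatic] = 2·(1/2)^6 = 2^{1 − 6} = 1/32.
Summing: E[X] = C(30, 4) · 2^{1 − 6} = 27405 · 1/32 = 27405/32.
Numerically: E[X] ≈ 856.40625.

E[X] = C(30,4)·2^(1−C(4,2)) = 27405/32 ≈ 856.40625.


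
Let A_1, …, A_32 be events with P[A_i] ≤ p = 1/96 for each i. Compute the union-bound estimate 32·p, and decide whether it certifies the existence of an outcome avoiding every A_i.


Union bound: P[∪_{i=1}^{32} A_i] ≤ Σ_i P[A_i] ≤ 32·p = 32·(1/96) = 1/3.
Numerically: 1/3 ≈ 0.333333.
Is 1/3 < 1? YES.
Since P[∪ A_i] ≤ 1/3 < 1, the complement has P[∩ A_i^c] ≥ 1 − 1/3 = 2/3 > 0, so some outcome avoids every A_i.

32·p = 1/3 ≈ 0.333333; existence CERTIFIED by the union bound.


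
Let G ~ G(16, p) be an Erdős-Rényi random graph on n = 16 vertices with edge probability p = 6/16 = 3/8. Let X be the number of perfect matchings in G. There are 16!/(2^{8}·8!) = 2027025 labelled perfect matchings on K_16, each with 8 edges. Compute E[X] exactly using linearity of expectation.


K_16 has 16!/(2^{8}·8!) = 2027025 labelled perfect matchings.
For each such perfect matching H, let X_H = 1 if all 8 edges of H are present in G. Then P[X_H = 1] = p^{8} = (3/8)^{8} = 6561/16777216.
Summing the indicators: E[X] = Σ_H E[X_H] = 2027025 · p^{8} = 2027025 · 6561/16777216 = 13299311025/16777216.
Numerically: E[X] ≈ 792.7.

E[X] = 2027025 · (3/8)^{8} = 13299311025/16777216 ≈ 792.7.


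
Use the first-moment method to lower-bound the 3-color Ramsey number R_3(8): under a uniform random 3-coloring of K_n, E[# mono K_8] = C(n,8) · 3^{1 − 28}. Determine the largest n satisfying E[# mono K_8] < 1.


We need C(n, 8) · 3^{1 − 28} < 1, i.e. C(n, 8) < 3^{28 − 1} = 7625597484987.
Check values of n near the boundary:
  n = 155: C(155, 8) = 6876747915675; 6876747915675 < 7625597484987? YES
  n = 156: C(156, 8) = 7248464019225; 7248464019225 < 7625597484987? YES
  n = 157: C(157, 8) = 7637643295425; 7637643295425 < 7625597484987? NO
  n = 158: C(158, 8) = 8044984271181; 8044984271181 < 7625597484987? NO
  n = 159: C(159, 8) = 8471208603429; 8471208603429 < 7625597484987? NO
The largest n with C(n, 8) < 7625597484987 is n = 156 (where E[X] = 805384891025/847288609443 ≈ 0.9505437). Hence R_3(8) > 156, i.e. R_3(8) ≥ 157.

Largest n = 156; hence R_3(8) > 156.


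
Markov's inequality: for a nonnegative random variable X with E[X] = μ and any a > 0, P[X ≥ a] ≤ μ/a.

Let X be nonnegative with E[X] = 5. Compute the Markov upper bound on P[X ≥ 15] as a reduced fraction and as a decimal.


μ = E[X] = 5, a = 15.
Markov: P[X ≥ 15] ≤ μ/a = (5)/15 = 1/3.
Numerically: ≈ 0.3333.
(Since a = 15 > μ = 5.0000, the bound 1/3 is < 1 and informative.)

P[X ≥ 15] ≤ 1/3 ≈ 0.3333.


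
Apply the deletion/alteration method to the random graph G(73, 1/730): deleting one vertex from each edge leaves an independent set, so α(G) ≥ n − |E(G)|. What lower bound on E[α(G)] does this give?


E[|E(G)|] = C(73, 2)·p = 2628 · (1/730) = 18/5.
E[α(G)] ≥ n − E[|E(G)|] = 73 − 18/5 = 347/5.
Numerically: ≈ 69.40000.
(This is only a lower bound; the true E[α(G)] may be larger.)

E[α(G)] ≥ 347/5 ≈ 69.40000.


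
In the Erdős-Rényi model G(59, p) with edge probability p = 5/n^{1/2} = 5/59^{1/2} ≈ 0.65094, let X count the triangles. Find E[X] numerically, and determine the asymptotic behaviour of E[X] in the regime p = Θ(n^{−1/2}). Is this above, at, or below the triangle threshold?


Number of potential triangles: C(59, 3) = 32509.
Each occurs with probability p³ ≈ (0.65094)³ ≈ 2.7582396e-01.
By linearity: E[X] = C(59, 3)·p³ ≈ 32509 · 2.7582396e-01 ≈ 8966.76124.
Since α = 1/2 < 1, p = c/n^{1/2} ≫ 1/n is above the triangle threshold p ~ 1/n. Asymptotically E[X] ~ (c³/6)·n^{3(1−α)} = (5³/6)·n^{1.5} → ∞; triangles are abundant w.h.p.

E[X] ≈ 8966.76124; in regime p = Θ(1/n^{1/2}) E[X] diverges (above the triangle threshold p ~ 1/n).


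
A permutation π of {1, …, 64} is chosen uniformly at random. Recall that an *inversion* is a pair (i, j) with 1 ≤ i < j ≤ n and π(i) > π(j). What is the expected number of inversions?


Write X = Σ X_I over the C(64, 2) = 2016 pairs i < j, with X_I the indicator of one inversion.
There are 2016 indicators.
For each fixed pair i < j, the values π(i) and π(j) are two distinct elements of {1, …, 64} in uniformly random order; by symmetry P[π(i) > π(j)] = 1/2.
By linearity: E[X] = 2016 · (1/2) = C(64, 2) · (1/2) = 2016/2 = 1008 ≈ 1008.000000.

E[X] = 1008 = 1008.000000.


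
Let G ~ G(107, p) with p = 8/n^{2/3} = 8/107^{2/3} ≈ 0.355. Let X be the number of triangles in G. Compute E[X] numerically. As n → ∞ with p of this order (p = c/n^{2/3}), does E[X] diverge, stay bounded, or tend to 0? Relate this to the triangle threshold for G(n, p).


Number of potential triangles: C(107, 3) = 198485.
Each occurs with probability p³ ≈ (0.355)³ ≈ 4.47201e-02.
By linearity: E[X] = C(107, 3)·p³ ≈ 198485 · 4.47201e-02 ≈ 8876.262.
Since α = 2/3 < 1, p = c/n^{2/3} ≫ 1/n is above the triangle threshold p ~ 1/n. Asymptotically E[X] ~ (c³/6)·n^{3(1−α)} = (8³/6)·n^{1} → ∞; triangles are abundant w.h.p.

E[X] ≈ 8876.262; in regime p = Θ(1/n^{2/3}) E[X] diverges (above the triangle threshold p ~ 1/n).


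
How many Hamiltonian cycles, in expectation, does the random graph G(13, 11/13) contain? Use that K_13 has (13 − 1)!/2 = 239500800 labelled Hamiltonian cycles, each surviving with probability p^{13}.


K_13 has (13 − 1)!/2 = 239500800 labelled Hamiltonian cycles.
For each such Hamiltonian cycle H, let X_H = 1 if all 13 edges of H are present in G. Then P[X_H = 1] = p^{13} = (11/13)^{13} = 34522712143931/302875106592253.
By linearity of expectation: E[X] = Σ_H E[X_H] = 239500800 · p^{13} = 239500800 · 34522712143931/302875106592253 = 8268217176641189644800/302875106592253.
Numerically: E[X] ≈ 2.73e+07.

E[X] = 239500800 · (11/13)^{13} = 8268217176641189644800/302875106592253 ≈ 2.73e+07.


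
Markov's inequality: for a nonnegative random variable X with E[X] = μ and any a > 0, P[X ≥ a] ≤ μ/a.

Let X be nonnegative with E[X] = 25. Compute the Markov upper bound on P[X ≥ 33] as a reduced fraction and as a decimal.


μ = E[X] = 25, a = 33.
Markov: P[X ≥ 33] ≤ μ/a = (25)/33 = 25/33.
Numerically: ≈ 0.7576.
(Since a = 33 > μ = 25.0000, the bound 25/33 is < 1 and informative.)

P[X ≥ 33] ≤ 25/33 ≈ 0.7576.


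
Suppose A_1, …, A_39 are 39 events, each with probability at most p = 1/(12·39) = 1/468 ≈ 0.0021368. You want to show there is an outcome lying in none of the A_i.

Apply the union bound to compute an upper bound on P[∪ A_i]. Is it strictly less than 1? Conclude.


Union bound: P[∪_{i=1}^{39} A_i] ≤ Σ_i P[A_i] ≤ 39·p = 39·(1/468) = 1/12.
Numerically: 1/12 ≈ 0.0833333.
Is 1/12 < 1? YES.
Since P[∪ A_i] ≤ 1/12 < 1, the complement has P[∩ A_i^c] ≥ 1 − 1/12 = 11/12 > 0, so some outcome avoids every A_i.

39·p = 1/12 ≈ 0.0833333; existence CERTIFIED by the union bound.


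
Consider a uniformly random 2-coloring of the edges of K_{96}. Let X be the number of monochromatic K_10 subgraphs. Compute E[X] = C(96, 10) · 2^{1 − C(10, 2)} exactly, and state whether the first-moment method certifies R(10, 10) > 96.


E[X] = C(96, 10) · 2^{1 − 45} = 11279926456656 · 2^{−44} = 11279926456656/17592186044416.
As a reduced fraction: E[X] = 704995403541/1099511627776 ≈ 0.6411896.
Is E[X] < 1? YES.
Since E[X] < 1, there exists a 2-coloring of K_{96} with no monochromatic K_10; hence R(10, 10) > 96.

E[X] = 704995403541/1099511627776 ≈ 0.6411896; E[X] < 1, so R(10, 10) > 96.


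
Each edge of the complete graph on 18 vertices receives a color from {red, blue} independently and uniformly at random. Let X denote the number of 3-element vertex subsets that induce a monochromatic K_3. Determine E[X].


Let X = Σ_S X_S over the C(18, 3) = 816 subsets S of size 3, where X_S = 1 if the K_3 on S is monochromatic.
For a fixed S, the K_3 on S has C(3, 2) = 3 edges. P[all 3 edges red] = (1/2)^3, and likewise for blue, so P[monochromatic] = 2·(1/2)^3 = 2^{1 − 3} = 1/4.
By linearity: E[X] = C(18, 3) · 2^{1 − 3} = 816 · 1/4 = 204.
Numerically: E[X] ≈ 204.000.

E[X] = C(18,3)·2^(1−C(3,2)) = 204 ≈ 204.000.


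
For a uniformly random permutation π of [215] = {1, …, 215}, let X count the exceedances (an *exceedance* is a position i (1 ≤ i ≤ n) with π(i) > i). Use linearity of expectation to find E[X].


Write X = Σ_{i=1}^{215} X_i, where X_i = 1_{π(i) > i}.
For each fixed i, π(i) is uniform over {1, …, 215} (marginal of a uniform permutation), so P[π(i) > i] = (n − i)/n. Summing: Σ_{i=1}^{215} (n − i)/n = (0 + 1 + … + 214)/215 = 215(215 − 1)/(2·215) = (215 − 1)/2.
Hence E[X] = Σ_{i=1}^{215} (215 − i)/215 = 107 ≈ 107.000000.

E[X] = 107 = 107.000000.


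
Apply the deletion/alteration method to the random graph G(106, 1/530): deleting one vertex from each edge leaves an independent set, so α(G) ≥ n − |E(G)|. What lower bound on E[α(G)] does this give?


E[|E(G)|] = C(106, 2)·p = 5565 · (1/530) = 21/2.
E[α(G)] ≥ n − E[|E(G)|] = 106 − 21/2 = 191/2.
Numerically: ≈ 95.5000.
(This is only a lower bound; the true E[α(G)] may be larger.)

E[α(G)] ≥ 191/2 ≈ 95.5000.
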